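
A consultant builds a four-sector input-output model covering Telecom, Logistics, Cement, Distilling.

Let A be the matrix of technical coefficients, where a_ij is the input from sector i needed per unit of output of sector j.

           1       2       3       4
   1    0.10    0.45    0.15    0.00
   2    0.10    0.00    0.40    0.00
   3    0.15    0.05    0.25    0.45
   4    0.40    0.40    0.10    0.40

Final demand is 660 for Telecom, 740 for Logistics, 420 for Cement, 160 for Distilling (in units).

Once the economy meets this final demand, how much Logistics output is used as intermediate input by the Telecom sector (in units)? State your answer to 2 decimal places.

I − A =
  [   0.90    -0.45    -0.15     0.00]
  [  -0.10     1.00    -0.40     0.00]
  [  -0.15    -0.05     0.75    -0.45]
  [  -0.40    -0.40    -0.10     0.60]
Compute the cofactors C_ij = (−1)^(i+j)·(3×3 minor ij) of I−A; the adjugate is their transpose:
adj(I−A) = Cᵀ =
  [ 0.32100   0.21375   0.19800   0.14850]
  [ 0.14850   0.32400   0.22500   0.16875]
  [ 0.29100   0.31050   0.51300   0.38475]
  [ 0.36150   0.41025   0.36750   0.57300]
det(I−A) = Σ_j (I−A)_1j·C_1j = (0.90)(0.32100) + (-0.45)(0.14850) + (-0.15)(0.29100) + (0.00)(0.36150) = 0.178425
(I − A)⁻¹ = adj(I−A) / det(I−A) ≈
  [   1.7991     1.1980     1.1097     0.8323]
  [   0.8323     1.8159     1.2610     0.9458]
  [   1.6309     1.7402     2.8752     2.1564]
  [   2.0261     2.2993     2.0597     3.2114]
First solve x = (I − A)⁻¹ d = adj(I−A)·d / det(I−A); in particular x_1 = (0.32100·660 + 0.21375·740 + 0.19800·420 + 0.14850·160) / 0.178425 = 476.955 / 0.178425 ≈ 2673.1400.
Intermediate flow from 2 to 1: z_21 = a_21 · x_1 = 0.10 × 476.955 / 0.178425 = 47.6955 / 0.178425 ≈ 267.31.

z_21 = 267.31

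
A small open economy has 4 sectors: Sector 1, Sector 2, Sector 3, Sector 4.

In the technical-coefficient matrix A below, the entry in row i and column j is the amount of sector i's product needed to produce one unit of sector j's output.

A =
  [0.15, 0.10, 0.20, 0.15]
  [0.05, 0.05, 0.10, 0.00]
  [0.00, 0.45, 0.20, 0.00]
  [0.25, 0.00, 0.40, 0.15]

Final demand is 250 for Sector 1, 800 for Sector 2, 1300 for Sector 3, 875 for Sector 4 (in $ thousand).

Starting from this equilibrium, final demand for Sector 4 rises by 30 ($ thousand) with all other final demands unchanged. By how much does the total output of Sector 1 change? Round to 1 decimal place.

Δx_1 = 6.7

I − A =
  [   0.85    -0.10    -0.20    -0.15]
  [  -0.05     0.95    -0.10     0.00]
  [   0.00    -0.45     0.80     0.00]
  [  -0.25     0.00    -0.40     0.85]
Compute the cofactors C_ij = (−1)^(i+j)·(3×3 minor ij) of I−A; the adjugate is their transpose:
adj(I−A) = Cᵀ =
  [ 0.607750   0.171500   0.227000   0.107250]
  [ 0.034000   0.548000   0.080000   0.006000]
  [ 0.019125   0.308250   0.646500   0.003375]
  [ 0.187750   0.195500   0.371000   0.599250]
det(I−A) = Σ_j (I−A)_1j·C_1j = (0.85)(0.607750) + (-0.10)(0.034000) + (-0.20)(0.019125) + (-0.15)(0.187750) = 0.4812
(I − A)⁻¹ = adj(I−A) / det(I−A) ≈
  [   1.2630     0.3564     0.4717     0.2229]
  [   0.0707     1.1388     0.1663     0.0125]
  [   0.0397     0.6406     1.3435     0.0070]
  [   0.3902     0.4063     0.7710     1.2453]
Δx = (I − A)⁻¹ Δd with Δd having +30 in the Sector 4 component and 0 elsewhere.
So Δx_1 = L_14 · (+30), where L_14 = adj(I−A)_14 / det(I−A) = 0.107250 / 0.4812.
Δx_1 = 0.107250 × (+30) / 0.4812 = 3.2175 / 0.4812 ≈ 6.7.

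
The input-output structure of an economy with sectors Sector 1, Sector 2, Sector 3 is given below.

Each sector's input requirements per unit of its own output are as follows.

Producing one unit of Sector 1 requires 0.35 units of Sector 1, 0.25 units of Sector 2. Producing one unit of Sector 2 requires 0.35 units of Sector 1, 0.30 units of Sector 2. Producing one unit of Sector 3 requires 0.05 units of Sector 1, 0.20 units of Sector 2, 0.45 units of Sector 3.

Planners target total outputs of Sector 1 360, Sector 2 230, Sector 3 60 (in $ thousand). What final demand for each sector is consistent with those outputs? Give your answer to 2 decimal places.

d_1 = 150.50, d_2 = 59.00, d_3 = 33.00

I − A =
  [   0.65    -0.35    -0.05]
  [  -0.25     0.70    -0.20]
  [   0.00     0.00     0.55]
d = (I − A) x:
  d_1 = (+0.65)·360 + (-0.35)·230 + (-0.05)·60 = 150.50
  d_2 = (-0.25)·360 + (+0.70)·230 + (-0.20)·60 = 59.00
  d_3 = (+0.00)·360 + (+0.00)·230 + (+0.55)·60 = 33.00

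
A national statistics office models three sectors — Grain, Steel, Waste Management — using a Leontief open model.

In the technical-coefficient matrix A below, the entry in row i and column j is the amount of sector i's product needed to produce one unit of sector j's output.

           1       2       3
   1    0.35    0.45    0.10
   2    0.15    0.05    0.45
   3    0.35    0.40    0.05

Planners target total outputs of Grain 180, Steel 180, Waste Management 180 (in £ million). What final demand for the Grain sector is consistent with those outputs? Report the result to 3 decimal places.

I − A =
  [   0.65    -0.45    -0.10]
  [  -0.15     0.95    -0.45]
  [  -0.35    -0.40     0.95]
d = (I − A) x:
  d_1 = (+0.65)·180 + (-0.45)·180 + (-0.10)·180 = 18.000
  d_2 = (-0.15)·180 + (+0.95)·180 + (-0.45)·180 = 63.000
  d_3 = (-0.35)·180 + (-0.40)·180 + (+0.95)·180 = 36.000

d_1 = 18.000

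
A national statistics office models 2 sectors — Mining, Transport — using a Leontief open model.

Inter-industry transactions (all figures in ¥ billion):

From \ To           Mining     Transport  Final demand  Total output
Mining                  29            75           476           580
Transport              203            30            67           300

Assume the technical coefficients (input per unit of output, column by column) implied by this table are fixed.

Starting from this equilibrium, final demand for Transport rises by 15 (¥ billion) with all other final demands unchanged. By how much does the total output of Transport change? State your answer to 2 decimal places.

Δx_T = 18.57

Technical coefficients a_ij = z_ij / X_j:
  a_MM = 29/580 = 0.05, a_TM = 203/580 = 0.35
  a_MT = 75/300 = 0.25, a_TT = 30/300 = 0.10
I − A =
  [   0.95    -0.25]
  [  -0.35     0.90]
det(I−A) = (0.95)(0.90) − (-0.25)(-0.35) = 0.7675
adj(I−A) = [[0.90, 0.25], [0.35, 0.95]]
(I − A)⁻¹ = adj(I−A) / det(I−A) ≈
  [   1.1726     0.3257]
  [   0.4560     1.2378]
Δx = (I − A)⁻¹ Δd with Δd having +15 in the Transport component and 0 elsewhere.
So Δx_T = L_TT · (+15), where L_TT = adj(I−A)_TT / det(I−A) = 0.95 / 0.7675.
Δx_T = 0.95 × (+15) / 0.7675 = 14.25 / 0.7675 ≈ 18.57.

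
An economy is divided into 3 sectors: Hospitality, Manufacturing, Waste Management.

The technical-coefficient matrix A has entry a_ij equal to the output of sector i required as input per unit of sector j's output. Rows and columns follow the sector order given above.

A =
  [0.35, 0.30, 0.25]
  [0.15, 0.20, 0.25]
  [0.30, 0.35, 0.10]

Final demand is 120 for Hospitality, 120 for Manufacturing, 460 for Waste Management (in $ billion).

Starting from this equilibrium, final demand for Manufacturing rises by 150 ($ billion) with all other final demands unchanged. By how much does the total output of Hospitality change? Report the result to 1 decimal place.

I − A =
  [   0.65    -0.30    -0.25]
  [  -0.15     0.80    -0.25]
  [  -0.30    -0.35     0.90]
Cofactors of I−A, C_ij = (−1)^(i+j)·(minor ij) (rows/columns in the sector order above):
  C_11 = (0.80)(0.90) − (-0.25)(-0.35) = 0.6325
  C_12 = −[(-0.15)(0.90) − (-0.25)(-0.30)] = 0.2100
  C_13 = (-0.15)(-0.35) − (0.80)(-0.30) = 0.2925
  C_21 = −[(-0.30)(0.90) − (-0.25)(-0.35)] = 0.3575
  C_22 = (0.65)(0.90) − (-0.25)(-0.30) = 0.5100
  C_23 = −[(0.65)(-0.35) − (-0.30)(-0.30)] = 0.3175
  C_31 = (-0.30)(-0.25) − (-0.25)(0.80) = 0.2750
  C_32 = −[(0.65)(-0.25) − (-0.25)(-0.15)] = 0.2000
  C_33 = (0.65)(0.80) − (-0.30)(-0.15) = 0.4750
det(I−A) = Σ_j (I−A)_1j·C_1j = (0.65)(0.6325) + (-0.30)(0.2100) + (-0.25)(0.2925) = 0.2750
adj(I−A) = Cᵀ =
  [ 0.6325   0.3575   0.2750]
  [ 0.2100   0.5100   0.2000]
  [ 0.2925   0.3175   0.4750]
(I − A)⁻¹ = adj(I−A) / det(I−A) ≈
  [   2.3000     1.3000     1.0000]
  [   0.7636     1.8545     0.7273]
  [   1.0636     1.1545     1.7273]
Δx = (I − A)⁻¹ Δd with Δd having +150 in the Manufacturing component and 0 elsewhere.
So Δx_H = L_HM · (+150), where L_HM = adj(I−A)_HM / det(I−A) = 0.3575 / 0.2750.
Δx_H = 0.3575 × (+150) / 0.2750 = 53.625 / 0.2750 = 195.0.

Δx_H = 195.0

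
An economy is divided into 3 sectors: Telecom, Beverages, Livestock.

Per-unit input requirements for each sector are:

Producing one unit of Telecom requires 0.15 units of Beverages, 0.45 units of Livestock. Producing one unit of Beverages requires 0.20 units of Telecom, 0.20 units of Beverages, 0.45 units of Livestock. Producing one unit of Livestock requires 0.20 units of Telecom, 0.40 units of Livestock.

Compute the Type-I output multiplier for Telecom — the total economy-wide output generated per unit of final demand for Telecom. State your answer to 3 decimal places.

I − A =
  [   1.00    -0.20    -0.20]
  [  -0.15     0.80     0.00]
  [  -0.45    -0.45     0.60]
Cofactors of I−A, C_ij = (−1)^(i+j)·(minor ij) (rows/columns in the sector order above):
  C_11 = (0.80)(0.60) − (0.00)(-0.45) = 0.4800
  C_12 = −[(-0.15)(0.60) − (0.00)(-0.45)] = 0.0900
  C_13 = (-0.15)(-0.45) − (0.80)(-0.45) = 0.4275
  C_21 = −[(-0.20)(0.60) − (-0.20)(-0.45)] = 0.2100
  C_22 = (1.00)(0.60) − (-0.20)(-0.45) = 0.5100
  C_23 = −[(1.00)(-0.45) − (-0.20)(-0.45)] = 0.5400
  C_31 = (-0.20)(0.00) − (-0.20)(0.80) = 0.1600
  C_32 = −[(1.00)(0.00) − (-0.20)(-0.15)] = 0.0300
  C_33 = (1.00)(0.80) − (-0.20)(-0.15) = 0.7700
det(I−A) = Σ_j (I−A)_1j·C_1j = (1.00)(0.4800) + (-0.20)(0.0900) + (-0.20)(0.4275) = 0.3765
adj(I−A) = Cᵀ =
  [ 0.4800   0.2100   0.1600]
  [ 0.0900   0.5100   0.0300]
  [ 0.4275   0.5400   0.7700]
(I − A)⁻¹ = adj(I−A) / det(I−A) ≈
  [   1.2749     0.5578     0.4250]
  [   0.2390     1.3546     0.0797]
  [   1.1355     1.4343     2.0452]
The output multiplier for sector j is the column-j sum of the Leontief inverse (I − A)⁻¹ = adj(I−A) / det(I−A).
Column 1 of adj(I−A): (0.4800, 0.0900, 0.4275); det(I−A) = 0.3765.
m_1 = (0.4800 + 0.0900 + 0.4275) / 0.3765 = 0.9975 / 0.3765 ≈ 2.649.

m_1 = 2.649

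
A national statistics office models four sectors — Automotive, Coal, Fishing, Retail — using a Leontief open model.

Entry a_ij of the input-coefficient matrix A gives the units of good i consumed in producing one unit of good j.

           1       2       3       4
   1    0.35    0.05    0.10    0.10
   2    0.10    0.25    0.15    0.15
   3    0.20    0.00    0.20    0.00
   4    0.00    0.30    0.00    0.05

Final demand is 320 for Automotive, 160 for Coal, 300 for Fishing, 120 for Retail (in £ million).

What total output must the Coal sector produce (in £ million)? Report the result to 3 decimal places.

x_2 = 462.441

I − A =
  [   0.65    -0.05    -0.10    -0.10]
  [  -0.10     0.75    -0.15    -0.15]
  [  -0.20     0.00     0.80     0.00]
  [   0.00    -0.30     0.00     0.95]
Compute the cofactors C_ij = (−1)^(i+j)·(3×3 minor ij) of I−A; the adjugate is their transpose:
adj(I−A) = Cᵀ =
  [ 0.534000   0.062000   0.078375   0.066000]
  [ 0.104500   0.475000   0.102125   0.086000]
  [ 0.133500   0.015500   0.426125   0.016500]
  [ 0.033000   0.150000   0.032250   0.369500]
det(I−A) = Σ_j (I−A)_1j·C_1j = (0.65)(0.534000) + (-0.05)(0.104500) + (-0.10)(0.133500) + (-0.10)(0.033000) = 0.325225
(I − A)⁻¹ = adj(I−A) / det(I−A) ≈
  [   1.6419     0.1906     0.2410     0.2029]
  [   0.3213     1.4605     0.3140     0.2644]
  [   0.4105     0.0477     1.3102     0.0507]
  [   0.1015     0.4612     0.0992     1.1361]
x = (I − A)⁻¹ d = adj(I−A)·d / det(I−A), with det(I−A) = 0.325225:
  x_1 = (0.534000·320 + 0.062000·160 + 0.078375·300 + 0.066000·120) / 0.325225 = 212.2325 / 0.325225 ≈ 652.571
  x_2 = (0.104500·320 + 0.475000·160 + 0.102125·300 + 0.086000·120) / 0.325225 = 150.3975 / 0.325225 ≈ 462.441
  x_3 = (0.133500·320 + 0.015500·160 + 0.426125·300 + 0.016500·120) / 0.325225 = 175.0175 / 0.325225 ≈ 538.143
  x_4 = (0.033000·320 + 0.150000·160 + 0.032250·300 + 0.369500·120) / 0.325225 = 88.575 / 0.325225 ≈ 272.350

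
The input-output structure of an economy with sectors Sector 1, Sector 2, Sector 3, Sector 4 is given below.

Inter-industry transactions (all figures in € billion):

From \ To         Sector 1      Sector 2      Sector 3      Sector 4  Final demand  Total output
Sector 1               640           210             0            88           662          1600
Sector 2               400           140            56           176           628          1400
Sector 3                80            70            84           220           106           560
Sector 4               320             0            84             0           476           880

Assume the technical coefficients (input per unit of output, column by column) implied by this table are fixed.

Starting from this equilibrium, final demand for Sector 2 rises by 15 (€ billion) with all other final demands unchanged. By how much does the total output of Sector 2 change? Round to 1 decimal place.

Δx_2 = 18.5

Technical coefficients a_ij = z_ij / X_j:
  a_11 = 640/1600 = 0.40, a_21 = 400/1600 = 0.25, a_31 = 80/1600 = 0.05, a_41 = 320/1600 = 0.20
  a_12 = 210/1400 = 0.15, a_22 = 140/1400 = 0.10, a_32 = 70/1400 = 0.05, a_42 = 0/1400 = 0.00
  a_13 = 0/560 = 0.00, a_23 = 56/560 = 0.10, a_33 = 84/560 = 0.15, a_43 = 84/560 = 0.15
  a_14 = 88/880 = 0.10, a_24 = 176/880 = 0.20, a_34 = 220/880 = 0.25, a_44 = 0/880 = 0.00
I − A =
  [   0.60    -0.15     0.00    -0.10]
  [  -0.25     0.90    -0.10    -0.20]
  [  -0.05    -0.05     0.85    -0.25]
  [  -0.20     0.00    -0.15     1.00]
Compute the cofactors C_ij = (−1)^(i+j)·(3×3 minor ij) of I−A; the adjugate is their transpose:
adj(I−A) = Cᵀ =
  [ 0.724750   0.122625   0.033000   0.105250]
  [ 0.248625   0.469750   0.079750   0.138750]
  [ 0.104500   0.044000   0.478500   0.138875]
  [ 0.160625   0.031125   0.078375   0.423375]
det(I−A) = Σ_j (I−A)_1j·C_1j = (0.60)(0.724750) + (-0.15)(0.248625) + (0.00)(0.104500) + (-0.10)(0.160625) = 0.38149375
(I − A)⁻¹ = adj(I−A) / det(I−A) ≈
  [   1.8998     0.3214     0.0865     0.2759]
  [   0.6517     1.2313     0.2090     0.3637]
  [   0.2739     0.1153     1.2543     0.3640]
  [   0.4210     0.0816     0.2054     1.1098]
Δx = (I − A)⁻¹ Δd with Δd having +15 in the Sector 2 component and 0 elsewhere.
So Δx_2 = L_22 · (+15), where L_22 = adj(I−A)_22 / det(I−A) = 0.469750 / 0.38149375.
Δx_2 = 0.469750 × (+15) / 0.38149375 = 7.04625 / 0.38149375 ≈ 18.5.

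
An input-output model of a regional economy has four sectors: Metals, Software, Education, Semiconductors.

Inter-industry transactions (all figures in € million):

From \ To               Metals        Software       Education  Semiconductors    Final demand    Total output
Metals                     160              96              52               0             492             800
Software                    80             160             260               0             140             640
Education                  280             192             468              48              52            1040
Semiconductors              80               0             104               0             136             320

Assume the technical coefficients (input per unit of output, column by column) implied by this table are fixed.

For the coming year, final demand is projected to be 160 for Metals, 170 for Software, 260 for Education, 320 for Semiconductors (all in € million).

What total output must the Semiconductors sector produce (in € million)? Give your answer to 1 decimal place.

Technical coefficients a_ij = z_ij / X_j:
  a_11 = 160/800 = 0.20, a_21 = 80/800 = 0.10, a_31 = 280/800 = 0.35, a_41 = 80/800 = 0.10
  a_12 = 96/640 = 0.15, a_22 = 160/640 = 0.25, a_32 = 192/640 = 0.30, a_42 = 0/640 = 0.00
  a_13 = 52/1040 = 0.05, a_23 = 260/1040 = 0.25, a_33 = 468/1040 = 0.45, a_43 = 104/1040 = 0.10
  a_14 = 0/320 = 0.00, a_24 = 0/320 = 0.00, a_34 = 48/320 = 0.15, a_44 = 0/320 = 0.00
I − A =
  [   0.80    -0.15    -0.05     0.00]
  [  -0.10     0.75    -0.25     0.00]
  [  -0.35    -0.30     0.55    -0.15]
  [  -0.10     0.00    -0.10     1.00]
Compute the cofactors C_ij = (−1)^(i+j)·(3×3 minor ij) of I−A; the adjugate is their transpose:
adj(I−A) = Cᵀ =
  [ 0.32625   0.09525   0.07500   0.01125]
  [ 0.14475   0.40975   0.20500   0.03075]
  [ 0.30375   0.29475   0.58500   0.08775]
  [ 0.06300   0.03900   0.06600   0.23400]
det(I−A) = Σ_j (I−A)_1j·C_1j = (0.80)(0.32625) + (-0.15)(0.14475) + (-0.05)(0.30375) + (0.00)(0.06300) = 0.2241
(I − A)⁻¹ = adj(I−A) / det(I−A) ≈
  [   1.4558     0.4250     0.3347     0.0502]
  [   0.6459     1.8284     0.9148     0.1372]
  [   1.3554     1.3153     2.6104     0.3916]
  [   0.2811     0.1740     0.2945     1.0442]
x = (I − A)⁻¹ d = adj(I−A)·d / det(I−A), with det(I−A) = 0.2241:
  x_1 = (0.32625·160 + 0.09525·170 + 0.07500·260 + 0.01125·320) / 0.2241 = 91.4925 / 0.2241 ≈ 408.3
  x_2 = (0.14475·160 + 0.40975·170 + 0.20500·260 + 0.03075·320) / 0.2241 = 155.9575 / 0.2241 ≈ 695.9
  x_3 = (0.30375·160 + 0.29475·170 + 0.58500·260 + 0.08775·320) / 0.2241 = 278.8875 / 0.2241 ≈ 1244.5
  x_4 = (0.06300·160 + 0.03900·170 + 0.06600·260 + 0.23400·320) / 0.2241 = 108.75 / 0.2241 ≈ 485.3

x_4 = 485.3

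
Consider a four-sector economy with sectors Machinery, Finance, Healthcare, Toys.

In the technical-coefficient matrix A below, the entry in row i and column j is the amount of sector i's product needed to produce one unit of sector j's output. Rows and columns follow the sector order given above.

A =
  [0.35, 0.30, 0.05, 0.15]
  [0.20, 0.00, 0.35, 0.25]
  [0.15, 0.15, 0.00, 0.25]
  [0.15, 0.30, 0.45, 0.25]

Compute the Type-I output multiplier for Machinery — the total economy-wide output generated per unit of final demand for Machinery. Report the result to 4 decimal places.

I − A =
  [   0.65    -0.30    -0.05    -0.15]
  [  -0.20     1.00    -0.35    -0.25]
  [  -0.15    -0.15     1.00    -0.25]
  [  -0.15    -0.30    -0.45     0.75]
Compute the cofactors C_ij = (−1)^(i+j)·(3×3 minor ij) of I−A; the adjugate is their transpose:
adj(I−A) = Cᵀ =
  [ 0.480000   0.255750   0.229500   0.257750]
  [ 0.234375   0.374250   0.258750   0.257875]
  [ 0.181875   0.170250   0.351000   0.210125]
  [ 0.298875   0.303000   0.360000   0.531125]
det(I−A) = Σ_j (I−A)_1j·C_1j = (0.65)(0.480000) + (-0.30)(0.234375) + (-0.05)(0.181875) + (-0.15)(0.298875) = 0.1877625
(I − A)⁻¹ = adj(I−A) / det(I−A) ≈
  [   2.55642     1.36209     1.22229     1.37274]
  [   1.24825     1.99321     1.37807     1.37341]
  [   0.96864     0.90673     1.86938     1.11910]
  [   1.59177     1.61374     1.91732     2.82871]
The output multiplier for sector j is the column-j sum of the Leontief inverse (I − A)⁻¹ = adj(I−A) / det(I−A).
Column M of adj(I−A): (0.480000, 0.234375, 0.181875, 0.298875); det(I−A) = 0.1877625.
m_M = (0.480000 + 0.234375 + 0.181875 + 0.298875) / 0.1877625 = 1.195125 / 0.1877625 ≈ 6.3651.

m_M = 6.3651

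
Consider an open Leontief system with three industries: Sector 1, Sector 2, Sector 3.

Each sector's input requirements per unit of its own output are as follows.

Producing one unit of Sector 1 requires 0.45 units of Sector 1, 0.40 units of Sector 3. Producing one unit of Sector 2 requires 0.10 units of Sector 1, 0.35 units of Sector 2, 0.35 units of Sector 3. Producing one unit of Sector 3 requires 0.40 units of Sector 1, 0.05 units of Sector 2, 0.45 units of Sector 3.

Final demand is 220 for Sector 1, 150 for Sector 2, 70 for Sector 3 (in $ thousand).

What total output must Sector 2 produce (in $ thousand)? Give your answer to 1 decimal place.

I − A =
  [   0.55    -0.10    -0.40]
  [   0.00     0.65    -0.05]
  [  -0.40    -0.35     0.55]
Cofactors of I−A, C_ij = (−1)^(i+j)·(minor ij) (rows/columns in the sector order above):
  C_11 = (0.65)(0.55) − (-0.05)(-0.35) = 0.3400
  C_12 = −[(0.00)(0.55) − (-0.05)(-0.40)] = 0.0200
  C_13 = (0.00)(-0.35) − (0.65)(-0.40) = 0.2600
  C_21 = −[(-0.10)(0.55) − (-0.40)(-0.35)] = 0.1950
  C_22 = (0.55)(0.55) − (-0.40)(-0.40) = 0.1425
  C_23 = −[(0.55)(-0.35) − (-0.10)(-0.40)] = 0.2325
  C_31 = (-0.10)(-0.05) − (-0.40)(0.65) = 0.2650
  C_32 = −[(0.55)(-0.05) − (-0.40)(0.00)] = 0.0275
  C_33 = (0.55)(0.65) − (-0.10)(0.00) = 0.3575
det(I−A) = Σ_j (I−A)_1j·C_1j = (0.55)(0.3400) + (-0.10)(0.0200) + (-0.40)(0.2600) = 0.0810
adj(I−A) = Cᵀ =
  [ 0.3400   0.1950   0.2650]
  [ 0.0200   0.1425   0.0275]
  [ 0.2600   0.2325   0.3575]
(I − A)⁻¹ = adj(I−A) / det(I−A) ≈
  [   4.1975     2.4074     3.2716]
  [   0.2469     1.7593     0.3395]
  [   3.2099     2.8704     4.4136]
x = (I − A)⁻¹ d = adj(I−A)·d / det(I−A), with det(I−A) = 0.0810:
  x_1 = (0.3400·220 + 0.1950·150 + 0.2650·70) / 0.0810 = 122.60 / 0.0810 ≈ 1513.6
  x_2 = (0.0200·220 + 0.1425·150 + 0.0275·70) / 0.0810 = 27.70 / 0.0810 ≈ 342.0
  x_3 = (0.2600·220 + 0.2325·150 + 0.3575·70) / 0.0810 = 117.10 / 0.0810 ≈ 1445.7

x_2 = 342.0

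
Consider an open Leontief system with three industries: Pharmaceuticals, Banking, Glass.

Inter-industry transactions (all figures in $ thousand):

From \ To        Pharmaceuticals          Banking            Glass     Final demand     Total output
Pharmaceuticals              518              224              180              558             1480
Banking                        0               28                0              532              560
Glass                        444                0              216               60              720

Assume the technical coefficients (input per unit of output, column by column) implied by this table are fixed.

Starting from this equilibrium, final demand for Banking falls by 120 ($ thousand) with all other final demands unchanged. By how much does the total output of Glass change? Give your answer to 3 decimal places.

Technical coefficients a_ij = z_ij / X_j:
  a_11 = 518/1480 = 0.35, a_21 = 0/1480 = 0.00, a_31 = 444/1480 = 0.30
  a_12 = 224/560 = 0.40, a_22 = 28/560 = 0.05, a_32 = 0/560 = 0.00
  a_13 = 180/720 = 0.25, a_23 = 0/720 = 0.00, a_33 = 216/720 = 0.30
I − A =
  [   0.65    -0.40    -0.25]
  [   0.00     0.95     0.00]
  [  -0.30     0.00     0.70]
Cofactors of I−A, C_ij = (−1)^(i+j)·(minor ij) (rows/columns in the sector order above):
  C_11 = (0.95)(0.70) − (0.00)(0.00) = 0.6650
  C_12 = −[(0.00)(0.70) − (0.00)(-0.30)] = 0.0000
  C_13 = (0.00)(0.00) − (0.95)(-0.30) = 0.2850
  C_21 = −[(-0.40)(0.70) − (-0.25)(0.00)] = 0.2800
  C_22 = (0.65)(0.70) − (-0.25)(-0.30) = 0.3800
  C_23 = −[(0.65)(0.00) − (-0.40)(-0.30)] = 0.1200
  C_31 = (-0.40)(0.00) − (-0.25)(0.95) = 0.2375
  C_32 = −[(0.65)(0.00) − (-0.25)(0.00)] = 0.0000
  C_33 = (0.65)(0.95) − (-0.40)(0.00) = 0.6175
det(I−A) = Σ_j (I−A)_1j·C_1j = (0.65)(0.6650) + (-0.40)(0.0000) + (-0.25)(0.2850) = 0.3610
adj(I−A) = Cᵀ =
  [ 0.6650   0.2800   0.2375]
  [ 0.0000   0.3800   0.0000]
  [ 0.2850   0.1200   0.6175]
(I − A)⁻¹ = adj(I−A) / det(I−A) ≈
  [   1.8421     0.7756     0.6579]
  [   0.0000     1.0526     0.0000]
  [   0.7895     0.3324     1.7105]
Δx = (I − A)⁻¹ Δd with Δd having -120 in the Banking component and 0 elsewhere.
So Δx_3 = L_32 · (-120), where L_32 = adj(I−A)_32 / det(I−A) = 0.1200 / 0.3610.
Δx_3 = 0.1200 × (-120) / 0.3610 = -14.40 / 0.3610 ≈ -39.889.

Δx_3 = -39.889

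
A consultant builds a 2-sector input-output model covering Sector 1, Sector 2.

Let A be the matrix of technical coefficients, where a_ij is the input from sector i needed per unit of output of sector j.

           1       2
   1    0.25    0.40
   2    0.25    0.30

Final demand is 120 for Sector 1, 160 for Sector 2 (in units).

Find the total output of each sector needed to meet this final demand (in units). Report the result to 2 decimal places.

I − A =
  [   0.75    -0.40]
  [  -0.25     0.70]
det(I−A) = (0.75)(0.70) − (-0.40)(-0.25) = 0.4250
adj(I−A) = [[0.70, 0.40], [0.25, 0.75]]
(I − A)⁻¹ = adj(I−A) / det(I−A) ≈
  [   1.6471     0.9412]
  [   0.5882     1.7647]
x = (I − A)⁻¹ d = adj(I−A)·d / det(I−A), with det(I−A) = 0.4250:
  x_1 = (0.70·120 + 0.40·160) / 0.4250 = 148.00 / 0.4250 ≈ 348.24
  x_2 = (0.25·120 + 0.75·160) / 0.4250 = 150.00 / 0.4250 ≈ 352.94

x_1 = 348.24, x_2 = 352.94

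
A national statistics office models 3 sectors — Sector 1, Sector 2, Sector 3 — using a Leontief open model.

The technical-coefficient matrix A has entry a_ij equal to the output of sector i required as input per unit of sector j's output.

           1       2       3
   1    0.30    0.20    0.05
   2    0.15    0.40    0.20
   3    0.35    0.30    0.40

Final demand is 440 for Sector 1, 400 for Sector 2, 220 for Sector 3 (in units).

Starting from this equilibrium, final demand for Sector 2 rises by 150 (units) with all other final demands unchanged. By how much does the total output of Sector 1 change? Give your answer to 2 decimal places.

Δx_1 = 122.54

I − A =
  [   0.70    -0.20    -0.05]
  [  -0.15     0.60    -0.20]
  [  -0.35    -0.30     0.60]
Cofactors of I−A, C_ij = (−1)^(i+j)·(minor ij) (rows/columns in the sector order above):
  C_11 = (0.60)(0.60) − (-0.20)(-0.30) = 0.3000
  C_12 = −[(-0.15)(0.60) − (-0.20)(-0.35)] = 0.1600
  C_13 = (-0.15)(-0.30) − (0.60)(-0.35) = 0.2550
  C_21 = −[(-0.20)(0.60) − (-0.05)(-0.30)] = 0.1350
  C_22 = (0.70)(0.60) − (-0.05)(-0.35) = 0.4025
  C_23 = −[(0.70)(-0.30) − (-0.20)(-0.35)] = 0.2800
  C_31 = (-0.20)(-0.20) − (-0.05)(0.60) = 0.0700
  C_32 = −[(0.70)(-0.20) − (-0.05)(-0.15)] = 0.1475
  C_33 = (0.70)(0.60) − (-0.20)(-0.15) = 0.3900
det(I−A) = Σ_j (I−A)_1j·C_1j = (0.70)(0.3000) + (-0.20)(0.1600) + (-0.05)(0.2550) = 0.16525
adj(I−A) = Cᵀ =
  [ 0.3000   0.1350   0.0700]
  [ 0.1600   0.4025   0.1475]
  [ 0.2550   0.2800   0.3900]
(I − A)⁻¹ = adj(I−A) / det(I−A) ≈
  [   1.8154     0.8169     0.4236]
  [   0.9682     2.4357     0.8926]
  [   1.5431     1.6944     2.3601]
Δx = (I − A)⁻¹ Δd with Δd having +150 in the Sector 2 component and 0 elsewhere.
So Δx_1 = L_12 · (+150), where L_12 = adj(I−A)_12 / det(I−A) = 0.1350 / 0.16525.
Δx_1 = 0.1350 × (+150) / 0.16525 = 20.25 / 0.16525 ≈ 122.54.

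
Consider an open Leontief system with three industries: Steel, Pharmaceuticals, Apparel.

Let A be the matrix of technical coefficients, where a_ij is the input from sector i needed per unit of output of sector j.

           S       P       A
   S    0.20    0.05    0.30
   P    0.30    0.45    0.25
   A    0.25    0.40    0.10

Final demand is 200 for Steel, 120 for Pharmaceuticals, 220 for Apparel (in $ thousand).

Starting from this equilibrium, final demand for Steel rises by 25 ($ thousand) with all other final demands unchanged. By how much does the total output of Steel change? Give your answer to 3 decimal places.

Δx_S = 44.457

I − A =
  [   0.80    -0.05    -0.30]
  [  -0.30     0.55    -0.25]
  [  -0.25    -0.40     0.90]
Cofactors of I−A, C_ij = (−1)^(i+j)·(minor ij) (rows/columns in the sector order above):
  C_11 = (0.55)(0.90) − (-0.25)(-0.40) = 0.3950
  C_12 = −[(-0.30)(0.90) − (-0.25)(-0.25)] = 0.3325
  C_13 = (-0.30)(-0.40) − (0.55)(-0.25) = 0.2575
  C_21 = −[(-0.05)(0.90) − (-0.30)(-0.40)] = 0.1650
  C_22 = (0.80)(0.90) − (-0.30)(-0.25) = 0.6450
  C_23 = −[(0.80)(-0.40) − (-0.05)(-0.25)] = 0.3325
  C_31 = (-0.05)(-0.25) − (-0.30)(0.55) = 0.1775
  C_32 = −[(0.80)(-0.25) − (-0.30)(-0.30)] = 0.2900
  C_33 = (0.80)(0.55) − (-0.05)(-0.30) = 0.4250
det(I−A) = Σ_j (I−A)_1j·C_1j = (0.80)(0.3950) + (-0.05)(0.3325) + (-0.30)(0.2575) = 0.222125
adj(I−A) = Cᵀ =
  [ 0.3950   0.1650   0.1775]
  [ 0.3325   0.6450   0.2900]
  [ 0.2575   0.3325   0.4250]
(I − A)⁻¹ = adj(I−A) / det(I−A) ≈
  [   1.7783     0.7428     0.7991]
  [   1.4969     2.9038     1.3056]
  [   1.1593     1.4969     1.9133]
Δx = (I − A)⁻¹ Δd with Δd having +25 in the Steel component and 0 elsewhere.
So Δx_S = L_SS · (+25), where L_SS = adj(I−A)_SS / det(I−A) = 0.3950 / 0.222125.
Δx_S = 0.3950 × (+25) / 0.222125 = 9.875 / 0.222125 ≈ 44.457.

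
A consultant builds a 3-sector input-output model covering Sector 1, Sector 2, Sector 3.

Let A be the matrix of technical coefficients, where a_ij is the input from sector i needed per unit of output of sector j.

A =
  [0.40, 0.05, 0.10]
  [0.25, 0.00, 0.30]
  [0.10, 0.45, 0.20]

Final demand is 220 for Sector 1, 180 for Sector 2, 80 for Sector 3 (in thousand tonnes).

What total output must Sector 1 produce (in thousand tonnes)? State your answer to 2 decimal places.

x_1 = 466.35

I − A =
  [   0.60    -0.05    -0.10]
  [  -0.25     1.00    -0.30]
  [  -0.10    -0.45     0.80]
Cofactors of I−A, C_ij = (−1)^(i+j)·(minor ij) (rows/columns in the sector order above):
  C_11 = (1.00)(0.80) − (-0.30)(-0.45) = 0.6650
  C_12 = −[(-0.25)(0.80) − (-0.30)(-0.10)] = 0.2300
  C_13 = (-0.25)(-0.45) − (1.00)(-0.10) = 0.2125
  C_21 = −[(-0.05)(0.80) − (-0.10)(-0.45)] = 0.0850
  C_22 = (0.60)(0.80) − (-0.10)(-0.10) = 0.4700
  C_23 = −[(0.60)(-0.45) − (-0.05)(-0.10)] = 0.2750
  C_31 = (-0.05)(-0.30) − (-0.10)(1.00) = 0.1150
  C_32 = −[(0.60)(-0.30) − (-0.10)(-0.25)] = 0.2050
  C_33 = (0.60)(1.00) − (-0.05)(-0.25) = 0.5875
det(I−A) = Σ_j (I−A)_1j·C_1j = (0.60)(0.6650) + (-0.05)(0.2300) + (-0.10)(0.2125) = 0.36625
adj(I−A) = Cᵀ =
  [ 0.6650   0.0850   0.1150]
  [ 0.2300   0.4700   0.2050]
  [ 0.2125   0.2750   0.5875]
(I − A)⁻¹ = adj(I−A) / det(I−A) ≈
  [   1.8157     0.2321     0.3140]
  [   0.6280     1.2833     0.5597]
  [   0.5802     0.7509     1.6041]
x = (I − A)⁻¹ d = adj(I−A)·d / det(I−A), with det(I−A) = 0.36625:
  x_1 = (0.6650·220 + 0.0850·180 + 0.1150·80) / 0.36625 = 170.80 / 0.36625 ≈ 466.35
  x_2 = (0.2300·220 + 0.4700·180 + 0.2050·80) / 0.36625 = 151.60 / 0.36625 ≈ 413.92
  x_3 = (0.2125·220 + 0.2750·180 + 0.5875·80) / 0.36625 = 143.25 / 0.36625 ≈ 391.13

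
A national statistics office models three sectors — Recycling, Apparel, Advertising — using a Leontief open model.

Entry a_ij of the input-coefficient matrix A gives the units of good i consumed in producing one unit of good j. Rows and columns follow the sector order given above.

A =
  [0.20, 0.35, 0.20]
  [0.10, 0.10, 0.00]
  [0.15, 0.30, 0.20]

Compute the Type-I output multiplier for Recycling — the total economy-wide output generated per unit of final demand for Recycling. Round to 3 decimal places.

m_1 = 1.874

I − A =
  [   0.80    -0.35    -0.20]
  [  -0.10     0.90     0.00]
  [  -0.15    -0.30     0.80]
Cofactors of I−A, C_ij = (−1)^(i+j)·(minor ij) (rows/columns in the sector order above):
  C_11 = (0.90)(0.80) − (0.00)(-0.30) = 0.7200
  C_12 = −[(-0.10)(0.80) − (0.00)(-0.15)] = 0.0800
  C_13 = (-0.10)(-0.30) − (0.90)(-0.15) = 0.1650
  C_21 = −[(-0.35)(0.80) − (-0.20)(-0.30)] = 0.3400
  C_22 = (0.80)(0.80) − (-0.20)(-0.15) = 0.6100
  C_23 = −[(0.80)(-0.30) − (-0.35)(-0.15)] = 0.2925
  C_31 = (-0.35)(0.00) − (-0.20)(0.90) = 0.1800
  C_32 = −[(0.80)(0.00) − (-0.20)(-0.10)] = 0.0200
  C_33 = (0.80)(0.90) − (-0.35)(-0.10) = 0.6850
det(I−A) = Σ_j (I−A)_1j·C_1j = (0.80)(0.7200) + (-0.35)(0.0800) + (-0.20)(0.1650) = 0.5150
adj(I−A) = Cᵀ =
  [ 0.7200   0.3400   0.1800]
  [ 0.0800   0.6100   0.0200]
  [ 0.1650   0.2925   0.6850]
(I − A)⁻¹ = adj(I−A) / det(I−A) ≈
  [   1.3981     0.6602     0.3495]
  [   0.1553     1.1845     0.0388]
  [   0.3204     0.5680     1.3301]
The output multiplier for sector j is the column-j sum of the Leontief inverse (I − A)⁻¹ = adj(I−A) / det(I−A).
Column 1 of adj(I−A): (0.7200, 0.0800, 0.1650); det(I−A) = 0.5150.
m_1 = (0.7200 + 0.0800 + 0.1650) / 0.5150 = 0.965 / 0.5150 ≈ 1.874.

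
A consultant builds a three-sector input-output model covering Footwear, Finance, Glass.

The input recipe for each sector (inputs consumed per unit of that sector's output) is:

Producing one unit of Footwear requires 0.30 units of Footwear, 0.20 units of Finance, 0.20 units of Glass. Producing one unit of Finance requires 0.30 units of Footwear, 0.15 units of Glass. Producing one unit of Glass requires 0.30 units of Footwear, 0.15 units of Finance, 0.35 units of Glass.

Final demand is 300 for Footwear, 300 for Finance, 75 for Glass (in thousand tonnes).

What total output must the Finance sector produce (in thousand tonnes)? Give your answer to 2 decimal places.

x_2 = 555.08

I − A =
  [   0.70    -0.30    -0.30]
  [  -0.20     1.00    -0.15]
  [  -0.20    -0.15     0.65]
Cofactors of I−A, C_ij = (−1)^(i+j)·(minor ij) (rows/columns in the sector order above):
  C_11 = (1.00)(0.65) − (-0.15)(-0.15) = 0.6275
  C_12 = −[(-0.20)(0.65) − (-0.15)(-0.20)] = 0.1600
  C_13 = (-0.20)(-0.15) − (1.00)(-0.20) = 0.2300
  C_21 = −[(-0.30)(0.65) − (-0.30)(-0.15)] = 0.2400
  C_22 = (0.70)(0.65) − (-0.30)(-0.20) = 0.3950
  C_23 = −[(0.70)(-0.15) − (-0.30)(-0.20)] = 0.1650
  C_31 = (-0.30)(-0.15) − (-0.30)(1.00) = 0.3450
  C_32 = −[(0.70)(-0.15) − (-0.30)(-0.20)] = 0.1650
  C_33 = (0.70)(1.00) − (-0.30)(-0.20) = 0.6400
det(I−A) = Σ_j (I−A)_1j·C_1j = (0.70)(0.6275) + (-0.30)(0.1600) + (-0.30)(0.2300) = 0.32225
adj(I−A) = Cᵀ =
  [ 0.6275   0.2400   0.3450]
  [ 0.1600   0.3950   0.1650]
  [ 0.2300   0.1650   0.6400]
(I − A)⁻¹ = adj(I−A) / det(I−A) ≈
  [   1.9472     0.7448     1.0706]
  [   0.4965     1.2258     0.5120]
  [   0.7137     0.5120     1.9860]
x = (I − A)⁻¹ d = adj(I−A)·d / det(I−A), with det(I−A) = 0.32225:
  x_1 = (0.6275·300 + 0.2400·300 + 0.3450·75) / 0.32225 = 286.125 / 0.32225 ≈ 887.90
  x_2 = (0.1600·300 + 0.3950·300 + 0.1650·75) / 0.32225 = 178.875 / 0.32225 ≈ 555.08
  x_3 = (0.2300·300 + 0.1650·300 + 0.6400·75) / 0.32225 = 166.50 / 0.32225 ≈ 516.68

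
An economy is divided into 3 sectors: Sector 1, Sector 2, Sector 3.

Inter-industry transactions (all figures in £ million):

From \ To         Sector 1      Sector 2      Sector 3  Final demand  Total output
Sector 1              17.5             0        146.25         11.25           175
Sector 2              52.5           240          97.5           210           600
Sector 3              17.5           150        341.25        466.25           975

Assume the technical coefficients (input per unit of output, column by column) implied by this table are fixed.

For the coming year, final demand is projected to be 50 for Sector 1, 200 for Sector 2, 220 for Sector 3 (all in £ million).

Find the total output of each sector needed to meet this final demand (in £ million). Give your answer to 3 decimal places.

Technical coefficients a_ij = z_ij / X_j:
  a_11 = 17.5/175 = 0.10, a_21 = 52.5/175 = 0.30, a_31 = 17.5/175 = 0.10
  a_12 = 0/600 = 0.00, a_22 = 240/600 = 0.40, a_32 = 150/600 = 0.25
  a_13 = 146.25/975 = 0.15, a_23 = 97.5/975 = 0.10, a_33 = 341.25/975 = 0.35
I − A =
  [   0.90     0.00    -0.15]
  [  -0.30     0.60    -0.10]
  [  -0.10    -0.25     0.65]
Cofactors of I−A, C_ij = (−1)^(i+j)·(minor ij) (rows/columns in the sector order above):
  C_11 = (0.60)(0.65) − (-0.10)(-0.25) = 0.3650
  C_12 = −[(-0.30)(0.65) − (-0.10)(-0.10)] = 0.2050
  C_13 = (-0.30)(-0.25) − (0.60)(-0.10) = 0.1350
  C_21 = −[(0.00)(0.65) − (-0.15)(-0.25)] = 0.0375
  C_22 = (0.90)(0.65) − (-0.15)(-0.10) = 0.5700
  C_23 = −[(0.90)(-0.25) − (0.00)(-0.10)] = 0.2250
  C_31 = (0.00)(-0.10) − (-0.15)(0.60) = 0.0900
  C_32 = −[(0.90)(-0.10) − (-0.15)(-0.30)] = 0.1350
  C_33 = (0.90)(0.60) − (0.00)(-0.30) = 0.5400
det(I−A) = Σ_j (I−A)_1j·C_1j = (0.90)(0.3650) + (0.00)(0.2050) + (-0.15)(0.1350) = 0.30825
adj(I−A) = Cᵀ =
  [ 0.3650   0.0375   0.0900]
  [ 0.2050   0.5700   0.1350]
  [ 0.1350   0.2250   0.5400]
(I − A)⁻¹ = adj(I−A) / det(I−A) ≈
  [   1.1841     0.1217     0.2920]
  [   0.6650     1.8491     0.4380]
  [   0.4380     0.7299     1.7518]
x = (I − A)⁻¹ d = adj(I−A)·d / det(I−A), with det(I−A) = 0.30825:
  x_1 = (0.3650·50 + 0.0375·200 + 0.0900·220) / 0.30825 = 45.55 / 0.30825 ≈ 147.770
  x_2 = (0.2050·50 + 0.5700·200 + 0.1350·220) / 0.30825 = 153.95 / 0.30825 ≈ 499.432
  x_3 = (0.1350·50 + 0.2250·200 + 0.5400·220) / 0.30825 = 170.55 / 0.30825 ≈ 553.285

x_1 = 147.770, x_2 = 499.432, x_3 = 553.285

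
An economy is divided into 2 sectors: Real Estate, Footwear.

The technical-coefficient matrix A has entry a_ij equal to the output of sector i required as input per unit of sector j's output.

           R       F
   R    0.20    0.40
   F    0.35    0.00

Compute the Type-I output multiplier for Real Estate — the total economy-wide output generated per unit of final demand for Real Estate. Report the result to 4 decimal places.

m_R = 2.0455

I − A =
  [   0.80    -0.40]
  [  -0.35     1.00]
det(I−A) = (0.80)(1.00) − (-0.40)(-0.35) = 0.6600
adj(I−A) = [[1.00, 0.40], [0.35, 0.80]]
(I − A)⁻¹ = adj(I−A) / det(I−A) ≈
  [   1.51515     0.60606]
  [   0.53030     1.21212]
The output multiplier for sector j is the column-j sum of the Leontief inverse (I − A)⁻¹ = adj(I−A) / det(I−A).
Column R of adj(I−A): (1.00, 0.35); det(I−A) = 0.6600.
m_R = (1.00 + 0.35) / 0.6600 = 1.35 / 0.6600 ≈ 2.0455.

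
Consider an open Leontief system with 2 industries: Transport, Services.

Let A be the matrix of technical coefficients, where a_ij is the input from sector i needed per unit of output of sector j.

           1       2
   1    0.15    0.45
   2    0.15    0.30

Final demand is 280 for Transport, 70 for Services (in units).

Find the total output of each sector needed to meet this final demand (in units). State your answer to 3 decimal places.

x_1 = 431.280, x_2 = 192.417

I − A =
  [   0.85    -0.45]
  [  -0.15     0.70]
det(I−A) = (0.85)(0.70) − (-0.45)(-0.15) = 0.5275
adj(I−A) = [[0.70, 0.45], [0.15, 0.85]]
(I − A)⁻¹ = adj(I−A) / det(I−A) ≈
  [   1.3270     0.8531]
  [   0.2844     1.6114]
x = (I − A)⁻¹ d = adj(I−A)·d / det(I−A), with det(I−A) = 0.5275:
  x_1 = (0.70·280 + 0.45·70) / 0.5275 = 227.50 / 0.5275 ≈ 431.280
  x_2 = (0.15·280 + 0.85·70) / 0.5275 = 101.50 / 0.5275 ≈ 192.417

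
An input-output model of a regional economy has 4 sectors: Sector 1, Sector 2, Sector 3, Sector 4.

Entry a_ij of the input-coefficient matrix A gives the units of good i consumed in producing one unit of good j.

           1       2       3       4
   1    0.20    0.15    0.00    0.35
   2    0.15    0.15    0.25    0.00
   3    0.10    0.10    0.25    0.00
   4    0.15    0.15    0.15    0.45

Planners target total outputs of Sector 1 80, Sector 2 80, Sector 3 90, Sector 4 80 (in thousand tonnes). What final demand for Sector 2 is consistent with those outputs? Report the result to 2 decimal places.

I − A =
  [   0.80    -0.15     0.00    -0.35]
  [  -0.15     0.85    -0.25     0.00]
  [  -0.10    -0.10     0.75     0.00]
  [  -0.15    -0.15    -0.15     0.55]
d = (I − A) x:
  d_1 = (+0.80)·80 + (-0.15)·80 + (+0.00)·90 + (-0.35)·80 = 24.00
  d_2 = (-0.15)·80 + (+0.85)·80 + (-0.25)·90 + (+0.00)·80 = 33.50
  d_3 = (-0.10)·80 + (-0.10)·80 + (+0.75)·90 + (+0.00)·80 = 51.50
  d_4 = (-0.15)·80 + (-0.15)·80 + (-0.15)·90 + (+0.55)·80 = 6.50

d_2 = 33.50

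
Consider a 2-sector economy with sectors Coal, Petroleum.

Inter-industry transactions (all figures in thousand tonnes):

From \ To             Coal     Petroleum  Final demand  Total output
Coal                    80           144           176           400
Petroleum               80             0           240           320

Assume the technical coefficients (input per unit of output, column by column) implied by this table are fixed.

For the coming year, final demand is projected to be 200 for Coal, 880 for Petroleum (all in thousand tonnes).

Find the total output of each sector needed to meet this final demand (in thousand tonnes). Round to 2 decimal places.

x_1 = 839.44, x_2 = 1047.89

Technical coefficients a_ij = z_ij / X_j:
  a_11 = 80/400 = 0.20, a_21 = 80/400 = 0.20
  a_12 = 144/320 = 0.45, a_22 = 0/320 = 0.00
I − A =
  [   0.80    -0.45]
  [  -0.20     1.00]
det(I−A) = (0.80)(1.00) − (-0.45)(-0.20) = 0.7100
adj(I−A) = [[1.00, 0.45], [0.20, 0.80]]
(I − A)⁻¹ = adj(I−A) / det(I−A) ≈
  [   1.4085     0.6338]
  [   0.2817     1.1268]
x = (I − A)⁻¹ d = adj(I−A)·d / det(I−A), with det(I−A) = 0.7100:
  x_1 = (1.00·200 + 0.45·880) / 0.7100 = 596.00 / 0.7100 ≈ 839.44
  x_2 = (0.20·200 + 0.80·880) / 0.7100 = 744.00 / 0.7100 ≈ 1047.89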